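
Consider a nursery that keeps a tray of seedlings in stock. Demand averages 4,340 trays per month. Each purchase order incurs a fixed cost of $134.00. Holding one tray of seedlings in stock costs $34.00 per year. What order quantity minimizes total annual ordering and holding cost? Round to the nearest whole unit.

Annual demand D = 4,340 × 12 = 52,080.
EOQ = √(2DS / H) = √(2 × 52,080 × 134 / 34).
= √(13,957,440 / 34) = √410,512.9412 ≈ 640.713.

Q* ≈ 641 trays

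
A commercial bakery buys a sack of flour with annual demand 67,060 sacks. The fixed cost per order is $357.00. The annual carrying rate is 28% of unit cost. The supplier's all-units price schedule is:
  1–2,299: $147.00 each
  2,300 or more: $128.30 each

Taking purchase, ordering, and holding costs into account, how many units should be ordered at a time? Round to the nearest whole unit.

Holding cost per unit per year at price C is H = 0.28·C.
For each price level, check whether its EOQ is feasible; otherwise the best quantity at that price is the breakpoint.
EOQ at $147.00 = 1078.6 (feasible in tier 1): TC = 67,060×$147.00 + (67,060/1078.6)×357 + (1078.6/2)×0.28×$147.00 = $9,902,213.42.
EOQ at $128.30 = 1154.5 < 2300, so use break Q=2300: TC = 67,060×$128.30 + (67,060/2300.0)×357 + (2300.0/2)×0.28×$128.30 = $8,655,519.48.
Lowest total cost is $8,655,519.48 at Q = 2300.0.

Q* ≈ 2,300 sacks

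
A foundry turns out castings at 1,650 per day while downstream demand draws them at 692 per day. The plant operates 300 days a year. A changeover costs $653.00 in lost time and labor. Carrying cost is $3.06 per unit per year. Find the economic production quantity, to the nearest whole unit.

Annual demand D = 692 × 300 = 207,600.
Production build-up factor (1 − d/p) = 1 − 692/1,650 = 0.5806.
Q* = √(2DS / (H(1 − d/p))) = √(2 × 207,600 × 653 / (3.06 × 0.5806)).
= √(271,125,600 / 1.7767) ≈ 12353.322.

Q* ≈ 12,353 castings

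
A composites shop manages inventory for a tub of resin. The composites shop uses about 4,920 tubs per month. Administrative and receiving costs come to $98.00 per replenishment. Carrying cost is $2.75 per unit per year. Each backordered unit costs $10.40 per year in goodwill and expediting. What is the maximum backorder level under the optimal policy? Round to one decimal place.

Annual demand D = 4,920 × 12 = 59,040.
With planned backorders, Q* = √(2DS/H) · √((H+B)/B).
√(2DS/H) = √(2 × 59,040 × 98 / 2.75) = 2051.327.
√((H+B)/B) = √((2.75+10.4)/10.4) = 1.1245.
Q* ≈ 2306.647.
S* = Q* · H/(H+B) = 2306.647 × 2.75/13.15 ≈ 482.379.

S* ≈ 482.4 tubs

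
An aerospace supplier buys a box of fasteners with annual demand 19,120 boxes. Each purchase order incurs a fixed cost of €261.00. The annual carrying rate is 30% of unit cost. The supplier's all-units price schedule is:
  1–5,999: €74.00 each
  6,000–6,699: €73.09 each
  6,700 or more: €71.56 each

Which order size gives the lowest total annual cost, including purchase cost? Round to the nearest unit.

Q* ≈ 671 boxes

Holding cost per unit per year at price C is H = 0.30·C.
Evaluate total cost at each tier's feasible EOQ or, if the EOQ is below the tier, at the tier's minimum quantity.
EOQ at €74.00 = 670.5 (feasible in tier 1): TC = 19,120×€74.00 + (19,120/670.5)×261 + (670.5/2)×0.30×€74.00 = €1,429,765.23.
EOQ at €73.09 = 674.7 < 6000, so use break Q=6000: TC = 19,120×€73.09 + (19,120/6000.0)×261 + (6000.0/2)×0.30×€73.09 = €1,464,093.52.
EOQ at €71.56 = 681.8 < 6700, so use break Q=6700: TC = 19,120×€71.56 + (19,120/6700.0)×261 + (6700.0/2)×0.30×€71.56 = €1,440,889.82.
Lowest total cost is €1,429,765.23 at Q = 670.5.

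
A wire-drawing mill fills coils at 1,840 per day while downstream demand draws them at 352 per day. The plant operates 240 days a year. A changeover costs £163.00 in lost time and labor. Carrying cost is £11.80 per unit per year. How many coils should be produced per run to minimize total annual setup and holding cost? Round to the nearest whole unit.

Annual demand D = 352 × 240 = 84,480.
Production build-up factor (1 − d/p) = 1 − 352/1,840 = 0.8087.
Q* = √(2DS / (H(1 − d/p))) = √(2 × 84,480 × 163 / (11.8 × 0.8087)).
= √(27,540,480 / 9.5426) ≈ 1698.839.

Q* ≈ 1,699 coils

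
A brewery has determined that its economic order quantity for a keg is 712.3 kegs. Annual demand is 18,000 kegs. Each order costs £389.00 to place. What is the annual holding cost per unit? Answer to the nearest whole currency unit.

H ≈ £28

Squaring Q* = √(2DS/H) gives Q*² = 2DS/H.
From Q* = √(2DS/H): H = 2DS / Q*² = 2 × 18,000 × 389 / 712.3² = 27.6011.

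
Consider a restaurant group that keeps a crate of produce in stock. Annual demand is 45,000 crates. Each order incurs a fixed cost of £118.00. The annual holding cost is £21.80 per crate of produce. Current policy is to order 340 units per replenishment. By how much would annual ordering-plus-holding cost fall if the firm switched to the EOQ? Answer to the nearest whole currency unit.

Extra cost ≈ £4,108 per year

EOQ = √(2DS/H) = √(2 × 45,000 × 118 / 21.8) ≈ 697.97.
Cost at Q* = (D/Q*)S + (Q*/2)H = √(2DSH) ≈ £15,215.65.
Cost at Q = 340: (45,000/340)×118 + (340/2)×21.8 = £15,617.65 + £3,706.00 = £19,323.65.
Excess = £19,323.65 − £15,215.65 = £4,108.00.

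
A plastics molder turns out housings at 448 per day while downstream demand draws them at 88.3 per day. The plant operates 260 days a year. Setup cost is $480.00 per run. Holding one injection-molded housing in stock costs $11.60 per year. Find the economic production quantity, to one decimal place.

Q* ≈ 1,538.3 housings

Annual demand D = 88.3 × 260 = 22,958.
Production build-up factor (1 − d/p) = 1 − 88.3/448 = 0.8029.
Q* = √(2DS / (H(1 − d/p))) = √(2 × 22,958 × 480 / (11.6 × 0.8029)).
= √(22,039,680 / 9.3137) ≈ 1538.305.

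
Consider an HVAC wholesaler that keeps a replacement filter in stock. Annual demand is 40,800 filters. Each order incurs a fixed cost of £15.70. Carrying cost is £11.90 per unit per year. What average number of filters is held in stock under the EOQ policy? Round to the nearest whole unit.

Average inventory ≈ 164 filters

EOQ = √(2DS/H) = √(2 × 40,800 × 15.7 / 11.9) ≈ 328.11.
Average inventory = Q*/2 ≈ 328.11 / 2 = 164.056.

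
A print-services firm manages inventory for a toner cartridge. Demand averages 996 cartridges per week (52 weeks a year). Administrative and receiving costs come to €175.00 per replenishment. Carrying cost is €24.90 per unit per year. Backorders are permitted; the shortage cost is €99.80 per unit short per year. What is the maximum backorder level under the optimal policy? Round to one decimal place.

Annual demand D = 996 × 52 = 51,792.
With planned backorders, Q* = √(2DS/H) · √((H+B)/B).
√(2DS/H) = √(2 × 51,792 × 175 / 24.9) = 853.229.
√((H+B)/B) = √((24.9+99.8)/99.8) = 1.1178.
Q* ≈ 953.748.
S* = Q* · H/(H+B) = 953.748 × 24.9/124.7 ≈ 190.444.

S* ≈ 190.4 cartridges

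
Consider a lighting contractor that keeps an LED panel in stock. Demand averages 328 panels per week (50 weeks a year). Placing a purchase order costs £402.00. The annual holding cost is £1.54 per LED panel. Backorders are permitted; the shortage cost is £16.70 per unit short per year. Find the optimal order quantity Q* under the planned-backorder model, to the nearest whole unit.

Annual demand D = 328 × 50 = 16,400.
With planned backorders, Q* = √(2DS/H) · √((H+B)/B).
√(2DS/H) = √(2 × 16,400 × 402 / 1.54) = 2926.103.
√((H+B)/B) = √((1.54+16.7)/16.7) = 1.0451.
Q* ≈ 3058.044.

Q* ≈ 3,058 panels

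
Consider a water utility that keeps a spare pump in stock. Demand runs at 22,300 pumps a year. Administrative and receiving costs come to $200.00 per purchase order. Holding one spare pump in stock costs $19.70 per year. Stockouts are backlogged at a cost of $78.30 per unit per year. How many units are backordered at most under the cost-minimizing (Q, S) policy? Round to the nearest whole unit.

S* ≈ 151 pumps

With planned backorders, Q* = √(2DS/H) · √((H+B)/B).
√(2DS/H) = √(2 × 22,300 × 200 / 19.7) = 672.898.
√((H+B)/B) = √((19.7+78.3)/78.3) = 1.1187.
Q* ≈ 752.803.
S* = Q* · H/(H+B) = 752.803 × 19.7/98 ≈ 151.329.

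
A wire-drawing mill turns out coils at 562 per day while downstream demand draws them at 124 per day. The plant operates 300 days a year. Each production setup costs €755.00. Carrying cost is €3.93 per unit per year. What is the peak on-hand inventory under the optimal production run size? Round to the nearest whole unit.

I_max ≈ 3,338 coils

Annual demand D = 124 × 300 = 37,200.
Production build-up factor (1 − d/p) = 1 − 124/562 = 0.7794.
Q* = √(2DS / (H(1 − d/p))) = √(2 × 37,200 × 755 / (3.93 × 0.7794)).
= √(56,172,000 / 3.0629) ≈ 4282.474.
Maximum inventory = Q*(1 − d/p) = 4282.474 × 0.7794 ≈ 3337.587.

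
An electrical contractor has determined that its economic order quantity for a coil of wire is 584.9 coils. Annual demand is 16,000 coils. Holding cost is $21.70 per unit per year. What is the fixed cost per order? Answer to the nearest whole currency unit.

S ≈ $232

The basic EOQ model gives Q* = √(2DS/H); rearrange for the unknown.
From Q* = √(2DS/H): S = Q*²H / (2D) = 584.9² × 21.7 / (2 × 16,000) = 231.9920.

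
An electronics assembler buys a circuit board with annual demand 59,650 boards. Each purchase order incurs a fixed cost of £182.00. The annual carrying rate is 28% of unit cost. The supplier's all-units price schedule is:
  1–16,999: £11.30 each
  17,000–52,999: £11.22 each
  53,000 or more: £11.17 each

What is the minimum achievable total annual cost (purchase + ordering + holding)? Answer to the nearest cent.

TC* ≈ £682,333.47

Holding cost per unit per year at price C is H = 0.28·C.
Evaluate total cost at each tier's feasible EOQ or, if the EOQ is below the tier, at the tier's minimum quantity.
EOQ at £11.30 = 2619.6 (feasible in tier 1): TC = 59,650×£11.30 + (59,650/2619.6)×182 + (2619.6/2)×0.28×£11.30 = £682,333.47.
EOQ at £11.22 = 2628.9 < 17000, so use break Q=17000: TC = 59,650×£11.22 + (59,650/17000.0)×182 + (17000.0/2)×0.28×£11.22 = £696,615.21.
EOQ at £11.17 = 2634.8 < 53000, so use break Q=53000: TC = 59,650×£11.17 + (59,650/53000.0)×182 + (53000.0/2)×0.28×£11.17 = £749,376.74.
Lowest total cost among the candidates is at Q = 2619.6.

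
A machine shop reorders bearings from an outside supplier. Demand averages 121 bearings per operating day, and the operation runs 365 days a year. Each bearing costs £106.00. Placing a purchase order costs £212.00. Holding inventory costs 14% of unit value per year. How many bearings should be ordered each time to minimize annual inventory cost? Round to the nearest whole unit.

Q* ≈ 1,123 bearings

Annual demand D = 121 × 365 = 44,165.
Holding cost H = 0.14 × £106.00 = £14.8400 per unit per year.
EOQ = √(2DS / H) = √(2 × 44,165 × 212 / 14.84).
= √(18,725,960 / 14.84) = √1,261,857.1429 ≈ 1123.324.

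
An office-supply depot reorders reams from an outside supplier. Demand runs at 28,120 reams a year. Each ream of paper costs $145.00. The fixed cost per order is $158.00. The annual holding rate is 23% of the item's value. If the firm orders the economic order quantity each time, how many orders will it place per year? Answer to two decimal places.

Holding cost H = 0.23 × $145.00 = $33.3500 per unit per year.
The optimal lot size = √(2DS/H) = √(2 × 28,120 × 158 / 33.35) ≈ 516.18.
Orders per year = D / Q* = 28,120 / 516.18 ≈ 54.477.

N ≈ 54.48 orders per year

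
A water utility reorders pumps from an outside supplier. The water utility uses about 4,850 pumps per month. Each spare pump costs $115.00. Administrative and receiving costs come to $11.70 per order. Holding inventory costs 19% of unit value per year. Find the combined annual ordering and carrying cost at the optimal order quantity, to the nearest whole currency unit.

TC* ≈ $5,455

Annual demand D = 4,850 × 12 = 58,200.
Holding cost H = 0.19 × $115.00 = $21.8500 per unit per year.
The optimal lot size = √(2DS/H) = √(2 × 58,200 × 11.7 / 21.85) ≈ 249.66.
At the optimum the two cost components are equal, so total cost = 2·(Q*/2)H = Q*·H.
Minimum total = √(2DSH) = √(2 × 58,200 × 11.7 × 21.85) ≈ 5455.005.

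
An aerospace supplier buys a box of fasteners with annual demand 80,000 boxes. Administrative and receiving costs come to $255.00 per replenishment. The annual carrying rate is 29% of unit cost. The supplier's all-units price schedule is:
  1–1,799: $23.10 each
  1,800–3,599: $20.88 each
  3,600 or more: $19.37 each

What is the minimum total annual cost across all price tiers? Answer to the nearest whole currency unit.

TC* ≈ $1,565,378

Holding cost per unit per year at price C is H = 0.29·C.
Evaluate total cost at each tier's feasible EOQ or, if the EOQ is below the tier, at the tier's minimum quantity.
Tier 1 ($23.10): EOQ = 2467.9 exceeds tier's upper bound 1799, so this tier is dominated.
EOQ at $20.88 = 2595.8 (feasible in tier 2): TC = 80,000×$20.88 + (80,000/2595.8)×255 + (2595.8/2)×0.29×$20.88 = $1,686,117.89.
EOQ at $19.37 = 2695.0 < 3600, so use break Q=3600: TC = 80,000×$19.37 + (80,000/3600.0)×255 + (3600.0/2)×0.29×$19.37 = $1,565,377.81.
Lowest total cost among the candidates is at Q = 3600.0.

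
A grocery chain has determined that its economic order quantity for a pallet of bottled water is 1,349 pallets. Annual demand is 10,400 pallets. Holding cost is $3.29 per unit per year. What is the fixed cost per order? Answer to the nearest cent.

Squaring Q* = √(2DS/H) gives Q*² = 2DS/H.
From Q* = √(2DS/H): S = Q*²H / (2D) = 1,349² × 3.29 / (2 × 10,400) = 287.8435.

S ≈ $287.84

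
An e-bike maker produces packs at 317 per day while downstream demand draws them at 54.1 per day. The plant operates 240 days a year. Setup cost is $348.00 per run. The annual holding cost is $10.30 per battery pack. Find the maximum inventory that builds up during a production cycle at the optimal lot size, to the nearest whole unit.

I_max ≈ 853 packs

Annual demand D = 54.1 × 240 = 12,984.
Production build-up factor (1 − d/p) = 1 − 54.1/317 = 0.8293.
Q* = √(2DS / (H(1 − d/p))) = √(2 × 12,984 × 348 / (10.3 × 0.8293)).
= √(9,036,864 / 8.5422) ≈ 1028.548.
Maximum inventory = Q*(1 − d/p) = 1028.548 × 0.8293 ≈ 853.014.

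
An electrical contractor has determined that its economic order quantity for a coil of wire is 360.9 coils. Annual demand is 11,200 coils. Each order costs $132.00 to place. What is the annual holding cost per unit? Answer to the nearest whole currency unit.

Invert the EOQ relation Q*² = 2DS/H.
From Q* = √(2DS/H): H = 2DS / Q*² = 2 × 11,200 × 132 / 360.9² = 22.7012.

H ≈ $23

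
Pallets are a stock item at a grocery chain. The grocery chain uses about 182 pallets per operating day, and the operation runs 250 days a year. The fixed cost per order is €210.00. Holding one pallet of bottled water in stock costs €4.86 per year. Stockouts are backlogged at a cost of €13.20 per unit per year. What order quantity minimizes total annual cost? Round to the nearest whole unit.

Annual demand D = 182 × 250 = 45,500.
With planned backorders, Q* = √(2DS/H) · √((H+B)/B).
√(2DS/H) = √(2 × 45,500 × 210 / 4.86) = 1982.952.
√((H+B)/B) = √((4.86+13.2)/13.2) = 1.1697.
Q* ≈ 2319.445.

Q* ≈ 2,319 pallets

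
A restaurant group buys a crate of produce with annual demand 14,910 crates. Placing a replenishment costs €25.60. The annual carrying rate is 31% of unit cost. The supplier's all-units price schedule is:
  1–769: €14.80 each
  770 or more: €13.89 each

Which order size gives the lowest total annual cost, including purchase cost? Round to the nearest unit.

Q* ≈ 770 crates

Holding cost per unit per year at price C is H = 0.31·C.
For each price level, check whether its EOQ is feasible; otherwise the best quantity at that price is the breakpoint.
EOQ at €14.80 = 407.9 (feasible in tier 1): TC = 14,910×€14.80 + (14,910/407.9)×25.6 + (407.9/2)×0.31×€14.80 = €222,539.48.
EOQ at €13.89 = 421.1 < 770, so use break Q=770: TC = 14,910×€13.89 + (14,910/770.0)×25.6 + (770.0/2)×0.31×€13.89 = €209,253.38.
Lowest total cost is €209,253.38 at Q = 770.0.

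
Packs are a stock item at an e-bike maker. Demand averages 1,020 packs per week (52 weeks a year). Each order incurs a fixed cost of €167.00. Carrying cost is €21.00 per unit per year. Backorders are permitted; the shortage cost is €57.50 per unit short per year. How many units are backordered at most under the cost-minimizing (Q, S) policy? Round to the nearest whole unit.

S* ≈ 287 packs

Annual demand D = 1,020 × 52 = 53,040.
With planned backorders, Q* = √(2DS/H) · √((H+B)/B).
√(2DS/H) = √(2 × 53,040 × 167 / 21) = 918.471.
√((H+B)/B) = √((21+57.5)/57.5) = 1.1684.
Q* ≈ 1073.164.
S* = Q* · H/(H+B) = 1073.164 × 21/78.5 ≈ 287.089.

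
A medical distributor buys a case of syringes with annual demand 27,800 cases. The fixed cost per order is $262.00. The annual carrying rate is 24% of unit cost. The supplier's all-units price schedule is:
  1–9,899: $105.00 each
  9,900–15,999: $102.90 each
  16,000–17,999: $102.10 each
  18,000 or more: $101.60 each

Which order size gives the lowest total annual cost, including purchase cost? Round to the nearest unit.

Holding cost per unit per year at price C is H = 0.24·C.
Candidates are each tier's EOQ (if it falls in that tier) and each price-break quantity.
EOQ at $105.00 = 760.3 (feasible in tier 1): TC = 27,800×$105.00 + (27,800/760.3)×262 + (760.3/2)×0.24×$105.00 = $2,938,159.68.
EOQ at $102.90 = 768.0 < 9900, so use break Q=9900: TC = 27,800×$102.90 + (27,800/9900.0)×262 + (9900.0/2)×0.24×$102.90 = $2,983,600.92.
EOQ at $102.10 = 771.0 < 16000, so use break Q=16000: TC = 27,800×$102.10 + (27,800/16000.0)×262 + (16000.0/2)×0.24×$102.10 = $3,034,867.23.
EOQ at $101.60 = 772.9 < 18000, so use break Q=18000: TC = 27,800×$101.60 + (27,800/18000.0)×262 + (18000.0/2)×0.24×$101.60 = $3,044,340.64.
Lowest total cost is $2,938,159.68 at Q = 760.3.

Q* ≈ 760 cases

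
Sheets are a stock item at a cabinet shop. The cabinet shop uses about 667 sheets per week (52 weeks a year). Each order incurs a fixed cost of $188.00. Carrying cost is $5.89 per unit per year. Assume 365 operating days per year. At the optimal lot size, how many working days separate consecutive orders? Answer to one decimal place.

Annual demand D = 667 × 52 = 34,684.
The optimal lot size = √(2DS/H) = √(2 × 34,684 × 188 / 5.89) ≈ 1487.99.
Cycle time = Q*/D × 365 = 1487.99 / 34,684 × 365 ≈ 15.659 days.

T ≈ 15.7 days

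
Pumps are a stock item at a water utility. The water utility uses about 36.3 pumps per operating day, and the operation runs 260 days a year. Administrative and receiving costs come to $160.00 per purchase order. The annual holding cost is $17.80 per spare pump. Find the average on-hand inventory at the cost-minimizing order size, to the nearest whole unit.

Annual demand D = 36.3 × 260 = 9,438.
EOQ = √(2DS/H) = √(2 × 9,438 × 160 / 17.8) ≈ 411.91.
Average inventory = Q*/2 ≈ 411.91 / 2 = 205.956.

Average inventory ≈ 206 pumps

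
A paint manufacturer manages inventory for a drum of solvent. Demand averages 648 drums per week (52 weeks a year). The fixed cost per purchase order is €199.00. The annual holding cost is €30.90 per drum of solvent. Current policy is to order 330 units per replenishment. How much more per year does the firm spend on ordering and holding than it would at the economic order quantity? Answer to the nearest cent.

Extra cost ≈ €5,061.39 per year

Annual demand D = 648 × 52 = 33,696.
EOQ = √(2DS/H) = √(2 × 33,696 × 199 / 30.9) ≈ 658.80.
Cost at Q* = (D/Q*)S + (Q*/2)H = √(2DSH) ≈ €20,356.82.
Cost at Q = 330: (33,696/330)×199 + (330/2)×30.9 = €20,319.71 + €5,098.50 = €25,418.21.
Excess = €25,418.21 − €20,356.82 = €5,061.39.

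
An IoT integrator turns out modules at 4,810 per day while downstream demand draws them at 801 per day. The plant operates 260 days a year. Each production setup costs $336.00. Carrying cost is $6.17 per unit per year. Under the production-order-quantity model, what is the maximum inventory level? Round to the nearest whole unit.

I_max ≈ 4,348 modules

Annual demand D = 801 × 260 = 208,260.
Production build-up factor (1 − d/p) = 1 − 801/4,810 = 0.8335.
Q* = √(2DS / (H(1 − d/p))) = √(2 × 208,260 × 336 / (6.17 × 0.8335)).
= √(139,950,720 / 5.1425) ≈ 5216.744.
Maximum inventory = Q*(1 − d/p) = 5216.744 × 0.8335 ≈ 4348.009.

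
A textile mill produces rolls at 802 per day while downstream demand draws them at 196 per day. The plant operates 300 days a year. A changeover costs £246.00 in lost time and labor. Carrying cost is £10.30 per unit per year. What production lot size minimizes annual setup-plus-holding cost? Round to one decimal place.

Q* ≈ 1,928.0 rolls

Annual demand D = 196 × 300 = 58,800.
Production build-up factor (1 − d/p) = 1 − 196/802 = 0.7556.
Q* = √(2DS / (H(1 − d/p))) = √(2 × 58,800 × 246 / (10.3 × 0.7556)).
= √(28,929,600 / 7.7828) ≈ 1927.984.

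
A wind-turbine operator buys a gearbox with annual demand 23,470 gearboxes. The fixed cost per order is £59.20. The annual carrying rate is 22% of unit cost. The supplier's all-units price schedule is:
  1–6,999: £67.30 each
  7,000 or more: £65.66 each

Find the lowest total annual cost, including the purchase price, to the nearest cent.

TC* ≈ £1,585,945.33

Holding cost per unit per year at price C is H = 0.22·C.
Evaluate total cost at each tier's feasible EOQ or, if the EOQ is below the tier, at the tier's minimum quantity.
EOQ at £67.30 = 433.2 (feasible in tier 1): TC = 23,470×£67.30 + (23,470/433.2)×59.2 + (433.2/2)×0.22×£67.30 = £1,585,945.33.
EOQ at £65.66 = 438.6 < 7000, so use break Q=7000: TC = 23,470×£65.66 + (23,470/7000.0)×59.2 + (7000.0/2)×0.22×£65.66 = £1,591,796.89.
Lowest total cost among the candidates is at Q = 433.2.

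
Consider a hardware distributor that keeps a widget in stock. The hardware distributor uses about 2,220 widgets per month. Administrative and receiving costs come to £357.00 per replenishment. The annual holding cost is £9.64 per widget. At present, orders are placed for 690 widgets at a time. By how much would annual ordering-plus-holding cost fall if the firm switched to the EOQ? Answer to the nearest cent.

Extra cost ≈ £3,567.98 per year

Annual demand D = 2,220 × 12 = 26,640.
EOQ = √(2DS/H) = √(2 × 26,640 × 357 / 9.64) ≈ 1404.68.
Cost at Q* = (D/Q*)S + (Q*/2)H = √(2DSH) ≈ £13,541.12.
Cost at Q = 690: (26,640/690)×357 + (690/2)×9.64 = £13,783.30 + £3,325.80 = £17,109.10.
Excess = £17,109.10 − £13,541.12 = £3,567.98.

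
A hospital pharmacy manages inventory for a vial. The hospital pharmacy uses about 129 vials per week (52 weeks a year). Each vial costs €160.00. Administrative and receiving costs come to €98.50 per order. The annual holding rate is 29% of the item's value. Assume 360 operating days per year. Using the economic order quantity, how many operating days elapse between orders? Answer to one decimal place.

T ≈ 9.1 days

Annual demand D = 129 × 52 = 6,708.
Holding cost H = 0.29 × €160.00 = €46.4000 per unit per year.
The optimal lot size = √(2DS/H) = √(2 × 6,708 × 98.5 / 46.4) ≈ 168.76.
Cycle time = Q*/D × 360 = 168.76 / 6,708 × 360 ≈ 9.057 days.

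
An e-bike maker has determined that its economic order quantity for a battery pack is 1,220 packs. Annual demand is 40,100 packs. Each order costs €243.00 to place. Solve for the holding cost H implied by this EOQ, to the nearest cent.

H ≈ €13.09

Invert the EOQ relation Q*² = 2DS/H.
From Q* = √(2DS/H): H = 2DS / Q*² = 2 × 40,100 × 243 / 1,220² = 13.0937.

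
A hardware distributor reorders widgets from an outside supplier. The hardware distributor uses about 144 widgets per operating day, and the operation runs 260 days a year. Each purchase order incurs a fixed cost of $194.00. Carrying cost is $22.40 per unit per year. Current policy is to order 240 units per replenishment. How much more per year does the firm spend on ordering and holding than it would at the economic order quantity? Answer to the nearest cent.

Extra cost ≈ $14,913.19 per year

Annual demand D = 144 × 260 = 37,440.
EOQ = √(2DS/H) = √(2 × 37,440 × 194 / 22.4) ≈ 805.30.
Cost at Q* = (D/Q*)S + (Q*/2)H = √(2DSH) ≈ $18,038.81.
Cost at Q = 240: (37,440/240)×194 + (240/2)×22.4 = $30,264.00 + $2,688.00 = $32,952.00.
Excess = $32,952.00 − $18,038.81 = $14,913.19.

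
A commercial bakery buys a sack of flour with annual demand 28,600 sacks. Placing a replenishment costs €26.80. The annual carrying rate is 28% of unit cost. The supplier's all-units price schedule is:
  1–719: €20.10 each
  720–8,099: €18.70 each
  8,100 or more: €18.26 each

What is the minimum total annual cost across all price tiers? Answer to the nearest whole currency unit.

Holding cost per unit per year at price C is H = 0.28·C.
For each price level, check whether its EOQ is feasible; otherwise the best quantity at that price is the breakpoint.
EOQ at €20.10 = 521.9 (feasible in tier 1): TC = 28,600×€20.10 + (28,600/521.9)×26.8 + (521.9/2)×0.28×€20.10 = €577,797.26.
EOQ at €18.70 = 541.1 < 720, so use break Q=720: TC = 28,600×€18.70 + (28,600/720.0)×26.8 + (720.0/2)×0.28×€18.70 = €537,769.52.
EOQ at €18.26 = 547.6 < 8100, so use break Q=8100: TC = 28,600×€18.26 + (28,600/8100.0)×26.8 + (8100.0/2)×0.28×€18.26 = €543,037.47.
Lowest total cost among the candidates is at Q = 720.0.

TC* ≈ €537,770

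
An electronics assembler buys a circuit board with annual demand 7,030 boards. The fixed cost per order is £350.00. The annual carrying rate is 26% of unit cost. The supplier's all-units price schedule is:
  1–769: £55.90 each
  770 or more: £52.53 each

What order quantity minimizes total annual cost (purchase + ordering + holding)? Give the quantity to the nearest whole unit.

Holding cost per unit per year at price C is H = 0.26·C.
Candidates are each tier's EOQ (if it falls in that tier) and each price-break quantity.
EOQ at £55.90 = 581.9 (feasible in tier 1): TC = 7,030×£55.90 + (7,030/581.9)×350 + (581.9/2)×0.26×£55.90 = £401,434.06.
EOQ at £52.53 = 600.3 < 770, so use break Q=770: TC = 7,030×£52.53 + (7,030/770.0)×350 + (770.0/2)×0.26×£52.53 = £377,739.61.
Lowest total cost is £377,739.61 at Q = 770.0.

Q* ≈ 770 boards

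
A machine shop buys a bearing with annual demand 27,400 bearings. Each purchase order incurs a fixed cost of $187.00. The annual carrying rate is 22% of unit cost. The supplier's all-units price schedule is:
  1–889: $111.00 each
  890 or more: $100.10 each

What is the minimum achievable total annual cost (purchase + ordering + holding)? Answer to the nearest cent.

TC* ≈ $2,758,296.87

Holding cost per unit per year at price C is H = 0.22·C.
For each price level, check whether its EOQ is feasible; otherwise the best quantity at that price is the breakpoint.
EOQ at $111.00 = 647.8 (feasible in tier 1): TC = 27,400×$111.00 + (27,400/647.8)×187 + (647.8/2)×0.22×$111.00 = $3,057,219.18.
EOQ at $100.10 = 682.2 < 890, so use break Q=890: TC = 27,400×$100.10 + (27,400/890.0)×187 + (890.0/2)×0.22×$100.10 = $2,758,296.87.
Lowest total cost among the candidates is at Q = 890.0.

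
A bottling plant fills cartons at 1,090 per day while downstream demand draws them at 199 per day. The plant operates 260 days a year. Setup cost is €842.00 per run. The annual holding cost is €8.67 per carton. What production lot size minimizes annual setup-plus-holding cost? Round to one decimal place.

Q* ≈ 3,506.3 cartons

Annual demand D = 199 × 260 = 51,740.
Production build-up factor (1 − d/p) = 1 − 199/1,090 = 0.8174.
Q* = √(2DS / (H(1 − d/p))) = √(2 × 51,740 × 842 / (8.67 × 0.8174)).
= √(87,130,160 / 7.0871) ≈ 3506.300.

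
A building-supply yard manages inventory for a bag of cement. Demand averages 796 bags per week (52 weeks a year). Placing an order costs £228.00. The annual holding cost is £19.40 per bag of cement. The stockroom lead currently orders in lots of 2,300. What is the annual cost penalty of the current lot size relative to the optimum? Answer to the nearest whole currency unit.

Annual demand D = 796 × 52 = 41,392.
EOQ = √(2DS/H) = √(2 × 41,392 × 228 / 19.4) ≈ 986.37.
Cost at Q* = (D/Q*)S + (Q*/2)H = √(2DSH) ≈ £19,135.57.
Cost at Q = 2,300: (41,392/2,300)×228 + (2,300/2)×19.4 = £4,103.21 + £22,310.00 = £26,413.21.
Excess = £26,413.21 − £19,135.57 = £7,277.63.

Extra cost ≈ £7,278 per year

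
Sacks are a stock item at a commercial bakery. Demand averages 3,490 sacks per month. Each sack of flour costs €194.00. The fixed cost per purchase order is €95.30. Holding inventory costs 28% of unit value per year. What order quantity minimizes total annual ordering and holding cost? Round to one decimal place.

Annual demand D = 3,490 × 12 = 41,880.
Holding cost H = 0.28 × €194.00 = €54.3200 per unit per year.
EOQ = √(2DS / H) = √(2 × 41,880 × 95.3 / 54.32).
= √(7,982,328 / 54.32) = √146,950.0736 ≈ 383.341.

Q* ≈ 383.3 sacks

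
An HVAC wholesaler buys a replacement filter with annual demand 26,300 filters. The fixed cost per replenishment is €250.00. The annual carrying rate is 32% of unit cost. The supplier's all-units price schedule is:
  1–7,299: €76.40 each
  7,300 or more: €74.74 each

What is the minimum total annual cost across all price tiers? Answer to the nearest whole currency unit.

TC* ≈ €2,027,250

Holding cost per unit per year at price C is H = 0.32·C.
For each price level, check whether its EOQ is feasible; otherwise the best quantity at that price is the breakpoint.
EOQ at €76.40 = 733.4 (feasible in tier 1): TC = 26,300×€76.40 + (26,300/733.4)×250 + (733.4/2)×0.32×€76.40 = €2,027,250.18.
EOQ at €74.74 = 741.5 < 7300, so use break Q=7300: TC = 26,300×€74.74 + (26,300/7300.0)×250 + (7300.0/2)×0.32×€74.74 = €2,053,859.00.
Lowest total cost among the candidates is at Q = 733.4.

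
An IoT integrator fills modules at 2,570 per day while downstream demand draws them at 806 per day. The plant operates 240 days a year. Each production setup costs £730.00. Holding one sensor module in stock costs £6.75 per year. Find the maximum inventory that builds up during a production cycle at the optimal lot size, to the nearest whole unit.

I_max ≈ 5,359 modules

Annual demand D = 806 × 240 = 193,440.
Production build-up factor (1 − d/p) = 1 − 806/2,570 = 0.6864.
Q* = √(2DS / (H(1 − d/p))) = √(2 × 193,440 × 730 / (6.75 × 0.6864)).
= √(282,422,400 / 4.6331) ≈ 7807.553.
Maximum inventory = Q*(1 − d/p) = 7807.553 × 0.6864 ≈ 5358.959.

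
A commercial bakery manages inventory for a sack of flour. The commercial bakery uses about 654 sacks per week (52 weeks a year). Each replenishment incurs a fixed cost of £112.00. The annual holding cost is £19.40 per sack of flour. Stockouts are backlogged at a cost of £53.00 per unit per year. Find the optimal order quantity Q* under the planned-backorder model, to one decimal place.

Annual demand D = 654 × 52 = 34,008.
With planned backorders, Q* = √(2DS/H) · √((H+B)/B).
√(2DS/H) = √(2 × 34,008 × 112 / 19.4) = 626.634.
√((H+B)/B) = √((19.4+53)/53) = 1.1688.
Q* ≈ 732.394.

Q* ≈ 732.4 sacks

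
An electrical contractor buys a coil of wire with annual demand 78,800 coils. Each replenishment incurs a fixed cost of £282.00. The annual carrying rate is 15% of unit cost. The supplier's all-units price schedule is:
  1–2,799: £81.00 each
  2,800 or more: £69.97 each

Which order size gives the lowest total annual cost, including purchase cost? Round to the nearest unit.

Q* ≈ 2,800 coils

Holding cost per unit per year at price C is H = 0.15·C.
Candidates are each tier's EOQ (if it falls in that tier) and each price-break quantity.
EOQ at £81.00 = 1912.6 (feasible in tier 1): TC = 78,800×£81.00 + (78,800/1912.6)×282 + (1912.6/2)×0.15×£81.00 = £6,406,037.57.
EOQ at £69.97 = 2057.8 < 2800, so use break Q=2800: TC = 78,800×£69.97 + (78,800/2800.0)×282 + (2800.0/2)×0.15×£69.97 = £5,536,265.99.
Lowest total cost is £5,536,265.99 at Q = 2800.0.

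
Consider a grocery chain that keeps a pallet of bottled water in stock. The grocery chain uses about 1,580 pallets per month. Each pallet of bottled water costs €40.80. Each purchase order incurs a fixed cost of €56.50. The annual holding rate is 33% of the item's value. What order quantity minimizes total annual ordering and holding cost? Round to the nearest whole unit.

Q* ≈ 399 pallets

Annual demand D = 1,580 × 12 = 18,960.
Holding cost H = 0.33 × €40.80 = €13.4640 per unit per year.
EOQ = √(2DS / H) = √(2 × 18,960 × 56.5 / 13.464).
= √(2,142,480 / 13.464) = √159,126.5597 ≈ 398.907.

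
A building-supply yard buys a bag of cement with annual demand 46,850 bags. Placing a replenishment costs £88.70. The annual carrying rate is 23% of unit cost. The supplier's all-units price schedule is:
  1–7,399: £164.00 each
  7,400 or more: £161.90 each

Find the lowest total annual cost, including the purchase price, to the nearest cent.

Holding cost per unit per year at price C is H = 0.23·C.
Evaluate total cost at each tier's feasible EOQ or, if the EOQ is below the tier, at the tier's minimum quantity.
EOQ at £164.00 = 469.4 (feasible in tier 1): TC = 46,850×£164.00 + (46,850/469.4)×88.7 + (469.4/2)×0.23×£164.00 = £7,701,105.88.
EOQ at £161.90 = 472.4 < 7400, so use break Q=7400: TC = 46,850×£161.90 + (46,850/7400.0)×88.7 + (7400.0/2)×0.23×£161.90 = £7,723,353.47.
Lowest total cost among the candidates is at Q = 469.4.

TC* ≈ £7,701,105.88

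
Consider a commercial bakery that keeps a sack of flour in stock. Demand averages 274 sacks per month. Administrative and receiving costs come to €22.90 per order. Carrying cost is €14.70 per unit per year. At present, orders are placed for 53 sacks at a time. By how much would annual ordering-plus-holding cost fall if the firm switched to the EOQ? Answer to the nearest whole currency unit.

Annual demand D = 274 × 12 = 3,288.
EOQ = √(2DS/H) = √(2 × 3,288 × 22.9 / 14.7) ≈ 101.21.
Cost at Q* = (D/Q*)S + (Q*/2)H = √(2DSH) ≈ €1,487.84.
Cost at Q = 53: (3,288/53)×22.9 + (53/2)×14.7 = €1,420.66 + €389.55 = €1,810.21.
Excess = €1,810.21 − €1,487.84 = €322.37.

Extra cost ≈ €322 per year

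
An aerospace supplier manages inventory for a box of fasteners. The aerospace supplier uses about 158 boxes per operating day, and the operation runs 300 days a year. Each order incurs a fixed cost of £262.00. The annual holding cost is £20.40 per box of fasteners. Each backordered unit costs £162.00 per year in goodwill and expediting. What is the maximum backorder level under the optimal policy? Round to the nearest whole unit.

Annual demand D = 158 × 300 = 47,400.
With planned backorders, Q* = √(2DS/H) · √((H+B)/B).
√(2DS/H) = √(2 × 47,400 × 262 / 20.4) = 1103.417.
√((H+B)/B) = √((20.4+162)/162) = 1.0611.
Q* ≈ 1170.832.
S* = Q* · H/(H+B) = 1170.832 × 20.4/182.4 ≈ 130.948.

S* ≈ 131 boxes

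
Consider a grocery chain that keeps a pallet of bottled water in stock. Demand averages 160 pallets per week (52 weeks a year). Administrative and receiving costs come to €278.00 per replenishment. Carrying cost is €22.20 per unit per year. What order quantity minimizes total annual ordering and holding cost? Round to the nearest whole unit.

Annual demand D = 160 × 52 = 8,320.
EOQ = √(2DS / H) = √(2 × 8,320 × 278 / 22.2).
= √(4,625,920 / 22.2) = √208,374.7748 ≈ 456.481.

Q* ≈ 456 pallets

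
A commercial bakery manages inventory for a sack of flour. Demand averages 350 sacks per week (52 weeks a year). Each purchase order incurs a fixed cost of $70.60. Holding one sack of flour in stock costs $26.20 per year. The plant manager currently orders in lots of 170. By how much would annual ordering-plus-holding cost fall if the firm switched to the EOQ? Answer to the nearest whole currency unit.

Extra cost ≈ $1,580 per year

Annual demand D = 350 × 52 = 18,200.
EOQ = √(2DS/H) = √(2 × 18,200 × 70.6 / 26.2) ≈ 313.19.
Cost at Q* = (D/Q*)S + (Q*/2)H = √(2DSH) ≈ $8,205.47.
Cost at Q = 170: (18,200/170)×70.6 + (170/2)×26.2 = $7,558.35 + $2,227.00 = $9,785.35.
Excess = $9,785.35 − $8,205.47 = $1,579.88.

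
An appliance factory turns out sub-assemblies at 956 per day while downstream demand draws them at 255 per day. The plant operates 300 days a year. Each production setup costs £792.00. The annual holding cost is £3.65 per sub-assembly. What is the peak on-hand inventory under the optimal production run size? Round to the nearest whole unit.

Annual demand D = 255 × 300 = 76,500.
Production build-up factor (1 − d/p) = 1 − 255/956 = 0.7333.
Q* = √(2DS / (H(1 − d/p))) = √(2 × 76,500 × 792 / (3.65 × 0.7333)).
= √(121,176,000 / 2.6764) ≈ 6728.710.
Maximum inventory = Q*(1 − d/p) = 6728.710 × 0.7333 ≈ 4933.918.

I_max ≈ 4,934 sub-assemblies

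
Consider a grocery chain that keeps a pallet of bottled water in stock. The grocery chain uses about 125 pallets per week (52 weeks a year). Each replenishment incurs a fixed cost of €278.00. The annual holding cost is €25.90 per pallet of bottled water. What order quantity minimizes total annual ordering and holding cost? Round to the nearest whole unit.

Annual demand D = 125 × 52 = 6,500.
EOQ = √(2DS / H) = √(2 × 6,500 × 278 / 25.9).
= √(3,614,000 / 25.9) = √139,536.6795 ≈ 373.546.

Q* ≈ 374 pallets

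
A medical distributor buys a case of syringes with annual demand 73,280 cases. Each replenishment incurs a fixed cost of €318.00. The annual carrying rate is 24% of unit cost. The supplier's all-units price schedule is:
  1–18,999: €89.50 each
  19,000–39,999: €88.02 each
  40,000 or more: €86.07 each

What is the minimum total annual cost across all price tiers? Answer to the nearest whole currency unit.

TC* ≈ €6,590,200

Holding cost per unit per year at price C is H = 0.24·C.
Evaluate total cost at each tier's feasible EOQ or, if the EOQ is below the tier, at the tier's minimum quantity.
EOQ at €89.50 = 1473.0 (feasible in tier 1): TC = 73,280×€89.50 + (73,280/1473.0)×318 + (1473.0/2)×0.24×€89.50 = €6,590,200.14.
EOQ at €88.02 = 1485.3 < 19000, so use break Q=19000: TC = 73,280×€88.02 + (73,280/19000.0)×318 + (19000.0/2)×0.24×€88.02 = €6,652,017.68.
EOQ at €86.07 = 1502.1 < 40000, so use break Q=40000: TC = 73,280×€86.07 + (73,280/40000.0)×318 + (40000.0/2)×0.24×€86.07 = €6,720,928.18.
Lowest total cost among the candidates is at Q = 1473.0.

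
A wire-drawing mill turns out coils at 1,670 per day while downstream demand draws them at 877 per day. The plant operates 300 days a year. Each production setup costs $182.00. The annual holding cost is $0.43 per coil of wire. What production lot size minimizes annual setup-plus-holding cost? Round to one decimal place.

Annual demand D = 877 × 300 = 263,100.
Production build-up factor (1 − d/p) = 1 − 877/1,670 = 0.4749.
Q* = √(2DS / (H(1 − d/p))) = √(2 × 263,100 × 182 / (0.43 × 0.4749)).
= √(95,768,400 / 0.2042) ≈ 21657.012.

Q* ≈ 21,657.0 coils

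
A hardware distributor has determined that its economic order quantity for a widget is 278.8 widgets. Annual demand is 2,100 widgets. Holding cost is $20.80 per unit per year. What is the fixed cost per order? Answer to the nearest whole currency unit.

S ≈ $385

Squaring Q* = √(2DS/H) gives Q*² = 2DS/H.
From Q* = √(2DS/H): S = Q*²H / (2D) = 278.8² × 20.8 / (2 × 2,100) = 384.9458.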